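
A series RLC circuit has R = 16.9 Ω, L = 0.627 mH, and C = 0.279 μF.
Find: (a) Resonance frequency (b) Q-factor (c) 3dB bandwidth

Step 1 — Resonance: ω₀ = 1/√(LC) = 1/√(0.000627·2.79e-07) = 7.561e+04 rad/s.
Step 2 — f₀ = ω₀/(2π) = 1.203e+04 Hz.
Step 3 — Series Q: Q = ω₀L/R = 7.561e+04·0.000627/16.9 = 2.805.
Step 4 — Bandwidth: Δω = ω₀/Q = 2.695e+04 rad/s; BW = Δω/(2π) = 4290 Hz.

(a) f₀ = 1.203e+04 Hz  (b) Q = 2.805  (c) BW = 4290 Hz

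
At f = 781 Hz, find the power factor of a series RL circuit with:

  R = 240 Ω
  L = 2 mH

Step 1 — Angular frequency: ω = 2π·f = 2π·781 = 4907 rad/s.
Step 2 — Component impedances:
  R: Z = R = 240 Ω
  L: Z = jωL = j·4907·0.002 = 0 + j9.814 Ω
Step 3 — Series combination: Z_total = R + L = 240 + j9.814 Ω = 240.2∠2.3° Ω.
Step 4 — Power factor: PF = cos(φ) = Re(Z)/|Z| = 240/240.2 = 0.9992.
Step 5 — Type: Im(Z) = 9.814 ⇒ lagging (phase φ = 2.3°).

PF = 0.9992 (lagging, φ = 2.3°)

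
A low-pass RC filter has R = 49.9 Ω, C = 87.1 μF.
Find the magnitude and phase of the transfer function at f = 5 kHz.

Step 1 — Angular frequency: ω = 2π·5000 = 3.142e+04 rad/s.
Step 2 — Transfer function: H(jω) = 1/(1 + jωRC).
Step 3 — Denominator: 1 + jωRC = 1 + j·3.142e+04·49.9·8.71e-05 = 1 + j136.5.
Step 4 — H = 5.363e-05 - j0.007323.
Step 5 — Magnitude: |H| = 0.007324 (-42.7 dB); phase: φ = -89.6°.

|H| = 0.007324 (-42.7 dB), φ = -89.6°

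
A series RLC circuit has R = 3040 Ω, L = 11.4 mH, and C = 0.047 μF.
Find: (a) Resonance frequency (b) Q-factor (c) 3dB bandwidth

Step 1 — Resonance: ω₀ = 1/√(LC) = 1/√(0.0114·4.7e-08) = 4.32e+04 rad/s.
Step 2 — f₀ = ω₀/(2π) = 6876 Hz.
Step 3 — Series Q: Q = ω₀L/R = 4.32e+04·0.0114/3040 = 0.162.
Step 4 — Bandwidth: Δω = ω₀/Q = 2.667e+05 rad/s; BW = Δω/(2π) = 4.244e+04 Hz.

(a) f₀ = 6876 Hz  (b) Q = 0.162  (c) BW = 4.244e+04 Hz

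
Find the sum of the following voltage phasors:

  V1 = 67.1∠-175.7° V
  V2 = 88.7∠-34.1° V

Step 1 — Convert each phasor to rectangular form:
  V1 = 67.1·(cos(-175.7°) + j·sin(-175.7°)) = -66.91 - j5.031 V
  V2 = 88.7·(cos(-34.1°) + j·sin(-34.1°)) = 73.45 - j49.73 V
Step 2 — Sum components: V_total = 6.538 - j54.76 V.
Step 3 — Convert to polar: |V_total| = 55.15 V, ∠V_total = -83.2°.

V_total = 55.15∠-83.2° V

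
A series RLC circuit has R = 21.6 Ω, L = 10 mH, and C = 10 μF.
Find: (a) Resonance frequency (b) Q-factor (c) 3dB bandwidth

Step 1 — Resonance: ω₀ = 1/√(LC) = 1/√(0.01·1e-05) = 3162 rad/s.
Step 2 — f₀ = ω₀/(2π) = 503.3 Hz.
Step 3 — Series Q: Q = ω₀L/R = 3162·0.01/21.6 = 1.464.
Step 4 — Bandwidth: Δω = ω₀/Q = 2160 rad/s; BW = Δω/(2π) = 343.8 Hz.

(a) f₀ = 503.3 Hz  (b) Q = 1.464  (c) BW = 343.8 Hz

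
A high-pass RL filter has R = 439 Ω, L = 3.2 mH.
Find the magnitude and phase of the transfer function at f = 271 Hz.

Step 1 — Angular frequency: ω = 2π·271 = 1703 rad/s.
Step 2 — Transfer function: H(jω) = jωL/(R + jωL).
Step 3 — Numerator jωL = j·5.449; denominator R + jωL = 439 + j5.449.
Step 4 — H = 0.000154 + j0.01241.
Step 5 — Magnitude: |H| = 0.01241 (-38.1 dB); phase: φ = 89.3°.

|H| = 0.01241 (-38.1 dB), φ = 89.3°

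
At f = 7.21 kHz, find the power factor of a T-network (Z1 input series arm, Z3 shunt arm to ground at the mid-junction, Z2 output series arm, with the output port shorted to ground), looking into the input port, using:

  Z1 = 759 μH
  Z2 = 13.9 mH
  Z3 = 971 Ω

Step 1 — Angular frequency: ω = 2π·f = 2π·7210 = 4.53e+04 rad/s.
Step 2 — Component impedances:
  Z1: Z = jωL = j·4.53e+04·0.000759 = 0 + j34.38 Ω
  Z2: Z = jωL = j·4.53e+04·0.0139 = 0 + j629.7 Ω
  Z3: Z = R = 971 Ω
Step 3 — With the output port shorted to ground, the output series arm Z2 runs from the junction to ground; the shunt arm Z3 also runs from the junction to ground. They appear in parallel: Z3 || Z2 = 287.5 + j443.3 Ω.
Step 4 — Series with input arm Z1: Z_in = Z1 + (Z3 || Z2) = 287.5 + j477.7 Ω = 557.5∠59.0° Ω.
Step 5 — Power factor: PF = cos(φ) = Re(Z)/|Z| = 287.46/557.49 = 0.5156.
Step 6 — Type: Im(Z) = 477.7 ⇒ lagging (phase φ = 59.0°).

PF = 0.5156 (lagging, φ = 59.0°)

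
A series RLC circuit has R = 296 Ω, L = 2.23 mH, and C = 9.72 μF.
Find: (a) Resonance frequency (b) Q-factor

Step 1 — Resonance condition Im(Z)=0 gives ω₀ = 1/√(LC).
Step 2 — ω₀ = 1/√(0.00223·9.72e-06) = 6792 rad/s.
Step 3 — f₀ = ω₀/(2π) = 1081 Hz.
Step 4 — Series Q: Q = ω₀L/R = 6792·0.00223/296 = 0.05117.

(a) f₀ = 1081 Hz  (b) Q = 0.05117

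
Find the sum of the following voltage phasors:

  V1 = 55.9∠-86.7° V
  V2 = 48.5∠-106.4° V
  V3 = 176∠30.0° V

Step 1 — Convert each phasor to rectangular form:
  V1 = 55.9·(cos(-86.7°) + j·sin(-86.7°)) = 3.218 - j55.81 V
  V2 = 48.5·(cos(-106.4°) + j·sin(-106.4°)) = -13.69 - j46.53 V
  V3 = 176·(cos(30.0°) + j·sin(30.0°)) = 152.4 + j88 V
Step 2 — Sum components: V_total = 141.9 - j14.33 V.
Step 3 — Convert to polar: |V_total| = 142.7 V, ∠V_total = -5.8°.

V_total = 142.7∠-5.8° V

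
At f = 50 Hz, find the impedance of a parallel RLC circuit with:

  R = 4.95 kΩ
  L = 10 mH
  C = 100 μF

Step 1 — Angular frequency: ω = 2π·f = 2π·50 = 314.2 rad/s.
Step 2 — Component impedances:
  R: Z = R = 4950 Ω
  L: Z = jωL = j·314.2·0.01 = 0 + j3.142 Ω
  C: Z = 1/(jωC) = -j/(ω·C) = 0 - j31.83 Ω
Step 3 — Parallel combination: 1/Z_total = 1/R + 1/L + 1/C; Z_total = 0.002454 + j3.486 Ω = 3.486∠90.0° Ω.

Z = 0.002454 + j3.486 Ω = 3.486∠90.0° Ω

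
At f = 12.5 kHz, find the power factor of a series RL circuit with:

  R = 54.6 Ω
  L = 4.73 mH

Step 1 — Angular frequency: ω = 2π·f = 2π·1.25e+04 = 7.854e+04 rad/s.
Step 2 — Component impedances:
  R: Z = R = 54.6 Ω
  L: Z = jωL = j·7.854e+04·0.00473 = 0 + j371.5 Ω
Step 3 — Series combination: Z_total = R + L = 54.6 + j371.5 Ω = 375.5∠81.6° Ω.
Step 4 — Power factor: PF = cos(φ) = Re(Z)/|Z| = 54.6/375.5 = 0.1454.
Step 5 — Type: Im(Z) = 371.5 ⇒ lagging (phase φ = 81.6°).

PF = 0.1454 (lagging, φ = 81.6°)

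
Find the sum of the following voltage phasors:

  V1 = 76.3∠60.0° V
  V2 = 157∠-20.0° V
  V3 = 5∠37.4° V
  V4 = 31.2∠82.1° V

Step 1 — Convert each phasor to rectangular form:
  V1 = 76.3·(cos(60.0°) + j·sin(60.0°)) = 38.15 + j66.08 V
  V2 = 157·(cos(-20.0°) + j·sin(-20.0°)) = 147.5 - j53.7 V
  V3 = 5·(cos(37.4°) + j·sin(37.4°)) = 3.972 + j3.037 V
  V4 = 31.2·(cos(82.1°) + j·sin(82.1°)) = 4.288 + j30.9 V
Step 2 — Sum components: V_total = 193.9 + j46.32 V.
Step 3 — Convert to polar: |V_total| = 199.4 V, ∠V_total = 13.4°.

V_total = 199.4∠13.4° V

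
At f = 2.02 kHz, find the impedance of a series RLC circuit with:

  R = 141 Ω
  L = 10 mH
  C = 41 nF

Step 1 — Angular frequency: ω = 2π·f = 2π·2020 = 1.269e+04 rad/s.
Step 2 — Component impedances:
  R: Z = R = 141 Ω
  L: Z = jωL = j·1.269e+04·0.01 = 0 + j126.9 Ω
  C: Z = 1/(jωC) = -j/(ω·C) = 0 - j1922 Ω
Step 3 — Series combination: Z_total = R + L + C = 141 - j1795 Ω = 1800∠-85.5° Ω.

Z = 141 - j1795 Ω = 1800∠-85.5° Ω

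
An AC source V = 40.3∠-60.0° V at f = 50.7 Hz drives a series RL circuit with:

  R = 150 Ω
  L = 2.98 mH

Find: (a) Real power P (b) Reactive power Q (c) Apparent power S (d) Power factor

Step 1 — Angular frequency: ω = 2π·f = 2π·50.7 = 318.6 rad/s.
Step 2 — Component impedances:
  R: Z = R = 150 Ω
  L: Z = jωL = j·318.6·0.00298 = 0 + j0.9493 Ω
Step 3 — Series combination: Z_total = R + L = 150 + j0.9493 Ω = 150∠0.4° Ω.
Step 4 — Source phasor: V = 40.3∠-60.0° V = 20.15 - j34.9 V.
Step 5 — Current: I = V / Z = 0.1329 - j0.2335 A = 0.2687∠-60.4° A.
Step 6 — Complex power: S = V·I* = 10.83 + j0.06852 VA.
Step 7 — Real power: P = Re(S) = 10.83 W.
Step 8 — Reactive power: Q = Im(S) = 0.06852 VAR.
Step 9 — Apparent power: |S| = 10.83 VA.
Step 10 — Power factor: PF = P/|S| = 1 (lagging).

(a) P = 10.83 W  (b) Q = 0.06852 VAR  (c) S = 10.83 VA  (d) PF = 1 (lagging)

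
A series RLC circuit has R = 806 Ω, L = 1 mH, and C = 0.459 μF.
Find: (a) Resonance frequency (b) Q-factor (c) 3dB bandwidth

Step 1 — Resonance: ω₀ = 1/√(LC) = 1/√(0.001·4.59e-07) = 4.668e+04 rad/s.
Step 2 — f₀ = ω₀/(2π) = 7429 Hz.
Step 3 — Series Q: Q = ω₀L/R = 4.668e+04·0.001/806 = 0.05791.
Step 4 — Bandwidth: Δω = ω₀/Q = 8.06e+05 rad/s; BW = Δω/(2π) = 1.283e+05 Hz.

(a) f₀ = 7429 Hz  (b) Q = 0.05791  (c) BW = 1.283e+05 Hz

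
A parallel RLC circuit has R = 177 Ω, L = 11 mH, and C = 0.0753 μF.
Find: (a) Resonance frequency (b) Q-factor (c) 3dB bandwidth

Step 1 — Resonance: ω₀ = 1/√(LC) = 1/√(0.011·7.53e-08) = 3.475e+04 rad/s.
Step 2 — f₀ = ω₀/(2π) = 5530 Hz.
Step 3 — Parallel Q: Q = R/(ω₀L) = 177/(3.475e+04·0.011) = 0.4631.
Step 4 — Bandwidth: Δω = ω₀/Q = 7.503e+04 rad/s; BW = Δω/(2π) = 1.194e+04 Hz.

(a) f₀ = 5530 Hz  (b) Q = 0.4631  (c) BW = 1.194e+04 Hz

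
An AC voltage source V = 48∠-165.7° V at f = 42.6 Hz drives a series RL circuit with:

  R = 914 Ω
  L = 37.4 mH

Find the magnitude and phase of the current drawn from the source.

Step 1 — Angular frequency: ω = 2π·f = 2π·42.6 = 267.7 rad/s.
Step 2 — Component impedances:
  R: Z = R = 914 Ω
  L: Z = jωL = j·267.7·0.0374 = 0 + j10.01 Ω
Step 3 — Series combination: Z_total = R + L = 914 + j10.01 Ω = 914.1∠0.6° Ω.
Step 4 — Source phasor: V = 48∠-165.7° V = -46.51 - j11.86 V.
Step 5 — Ohm's law: I = V / Z_total = (-46.51 - j11.86) / (914 + j10.01) = -0.05103 - j0.01241 A.
Step 6 — Convert to polar: |I| = 0.05251 A, ∠I = -166.3°.

I = 0.05251∠-166.3° A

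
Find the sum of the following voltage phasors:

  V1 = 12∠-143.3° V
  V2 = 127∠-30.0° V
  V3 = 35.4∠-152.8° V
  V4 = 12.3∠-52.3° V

Step 1 — Convert each phasor to rectangular form:
  V1 = 12·(cos(-143.3°) + j·sin(-143.3°)) = -9.621 - j7.172 V
  V2 = 127·(cos(-30.0°) + j·sin(-30.0°)) = 110 - j63.5 V
  V3 = 35.4·(cos(-152.8°) + j·sin(-152.8°)) = -31.49 - j16.18 V
  V4 = 12.3·(cos(-52.3°) + j·sin(-52.3°)) = 7.522 - j9.732 V
Step 2 — Sum components: V_total = 76.4 - j96.58 V.
Step 3 — Convert to polar: |V_total| = 123.1 V, ∠V_total = -51.7°.

V_total = 123.1∠-51.7° V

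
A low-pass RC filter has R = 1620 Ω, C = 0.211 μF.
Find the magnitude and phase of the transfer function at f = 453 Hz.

Step 1 — Angular frequency: ω = 2π·453 = 2846 rad/s.
Step 2 — Transfer function: H(jω) = 1/(1 + jωRC).
Step 3 — Denominator: 1 + jωRC = 1 + j·2846·1620·2.11e-07 = 1 + j0.9729.
Step 4 — H = 0.5137 - j0.4998.
Step 5 — Magnitude: |H| = 0.7167 (-2.9 dB); phase: φ = -44.2°.

|H| = 0.7167 (-2.9 dB), φ = -44.2°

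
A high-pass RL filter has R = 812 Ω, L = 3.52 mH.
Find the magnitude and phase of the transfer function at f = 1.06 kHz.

Step 1 — Angular frequency: ω = 2π·1060 = 6660 rad/s.
Step 2 — Transfer function: H(jω) = jωL/(R + jωL).
Step 3 — Numerator jωL = j·23.44; denominator R + jωL = 812 + j23.44.
Step 4 — H = 0.0008329 + j0.02885.
Step 5 — Magnitude: |H| = 0.02886 (-30.8 dB); phase: φ = 88.3°.

|H| = 0.02886 (-30.8 dB), φ = 88.3°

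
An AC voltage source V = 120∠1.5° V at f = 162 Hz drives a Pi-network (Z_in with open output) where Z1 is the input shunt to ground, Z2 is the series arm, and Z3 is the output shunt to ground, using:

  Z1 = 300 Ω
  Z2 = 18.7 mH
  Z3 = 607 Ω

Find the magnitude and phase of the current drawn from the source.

Step 1 — Angular frequency: ω = 2π·f = 2π·162 = 1018 rad/s.
Step 2 — Component impedances:
  Z1: Z = R = 300 Ω
  Z2: Z = jωL = j·1018·0.0187 = 0 + j19.03 Ω
  Z3: Z = R = 607 Ω
Step 3 — With open output, the series arm Z2 and the output shunt Z3 appear in series to ground: Z2 + Z3 = 607 + j19.03 Ω.
Step 4 — Parallel with input shunt Z1: Z_in = Z1 || (Z2 + Z3) = 200.8 + j2.081 Ω = 200.8∠0.6° Ω.
Step 5 — Source phasor: V = 120∠1.5° V = 120 + j3.141 V.
Step 6 — Ohm's law: I = V / Z_total = (120 + j3.141) / (200.8 + j2.081) = 0.5975 + j0.00945 A.
Step 7 — Convert to polar: |I| = 0.5975 A, ∠I = 0.9°.

I = 0.5975∠0.9° A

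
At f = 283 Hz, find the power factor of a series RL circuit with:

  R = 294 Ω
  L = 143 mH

Step 1 — Angular frequency: ω = 2π·f = 2π·283 = 1778 rad/s.
Step 2 — Component impedances:
  R: Z = R = 294 Ω
  L: Z = jωL = j·1778·0.143 = 0 + j254.3 Ω
Step 3 — Series combination: Z_total = R + L = 294 + j254.3 Ω = 388.7∠40.9° Ω.
Step 4 — Power factor: PF = cos(φ) = Re(Z)/|Z| = 294/388.7 = 0.7564.
Step 5 — Type: Im(Z) = 254.3 ⇒ lagging (phase φ = 40.9°).

PF = 0.7564 (lagging, φ = 40.9°)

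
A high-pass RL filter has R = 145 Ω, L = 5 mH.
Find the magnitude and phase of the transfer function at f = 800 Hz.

Step 1 — Angular frequency: ω = 2π·800 = 5027 rad/s.
Step 2 — Transfer function: H(jω) = jωL/(R + jωL).
Step 3 — Numerator jωL = j·25.13; denominator R + jωL = 145 + j25.13.
Step 4 — H = 0.02917 + j0.1683.
Step 5 — Magnitude: |H| = 0.1708 (-15.4 dB); phase: φ = 80.2°.

|H| = 0.1708 (-15.4 dB), φ = 80.2°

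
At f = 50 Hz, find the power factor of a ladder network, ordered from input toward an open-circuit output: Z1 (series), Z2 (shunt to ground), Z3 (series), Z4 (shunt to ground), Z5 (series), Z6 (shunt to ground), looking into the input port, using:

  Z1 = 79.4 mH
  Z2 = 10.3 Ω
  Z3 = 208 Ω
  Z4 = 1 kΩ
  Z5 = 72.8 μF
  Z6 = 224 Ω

Step 1 — Angular frequency: ω = 2π·f = 2π·50 = 314.2 rad/s.
Step 2 — Component impedances:
  Z1: Z = jωL = j·314.2·0.0794 = 0 + j24.94 Ω
  Z2: Z = R = 10.3 Ω
  Z3: Z = R = 208 Ω
  Z4: Z = R = 1000 Ω
  Z5: Z = 1/(jωC) = -j/(ω·C) = 0 - j43.72 Ω
  Z6: Z = R = 224 Ω
Step 3 — Ladder network (open output): work backward from the far end, alternating series and parallel combinations. Z_in = 10.04 + j24.93 Ω = 26.87∠68.1° Ω.
Step 4 — Power factor: PF = cos(φ) = Re(Z)/|Z| = 10.038/26.87 = 0.3736.
Step 5 — Type: Im(Z) = 24.93 ⇒ lagging (phase φ = 68.1°).

PF = 0.3736 (lagging, φ = 68.1°)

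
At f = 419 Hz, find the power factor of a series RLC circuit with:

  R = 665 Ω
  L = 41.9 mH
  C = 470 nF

Step 1 — Angular frequency: ω = 2π·f = 2π·419 = 2633 rad/s.
Step 2 — Component impedances:
  R: Z = R = 665 Ω
  L: Z = jωL = j·2633·0.0419 = 0 + j110.3 Ω
  C: Z = 1/(jωC) = -j/(ω·C) = 0 - j808.2 Ω
Step 3 — Series combination: Z_total = R + L + C = 665 - j697.9 Ω = 964∠-46.4° Ω.
Step 4 — Power factor: PF = cos(φ) = Re(Z)/|Z| = 665/963.976 = 0.6899.
Step 5 — Type: Im(Z) = -697.9 ⇒ leading (phase φ = -46.4°).

PF = 0.6899 (leading, φ = -46.4°)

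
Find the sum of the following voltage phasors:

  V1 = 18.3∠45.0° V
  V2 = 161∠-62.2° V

Step 1 — Convert each phasor to rectangular form:
  V1 = 18.3·(cos(45.0°) + j·sin(45.0°)) = 12.94 + j12.94 V
  V2 = 161·(cos(-62.2°) + j·sin(-62.2°)) = 75.09 - j142.4 V
Step 2 — Sum components: V_total = 88.03 - j129.5 V.
Step 3 — Convert to polar: |V_total| = 156.6 V, ∠V_total = -55.8°.

V_total = 156.6∠-55.8° V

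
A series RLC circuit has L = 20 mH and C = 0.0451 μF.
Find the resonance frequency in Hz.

Step 1 — Resonance condition Im(Z)=0 gives ω₀ = 1/√(LC).
Step 2 — ω₀ = 1/√(0.02·4.51e-08) = 3.33e+04 rad/s.
Step 3 — f₀ = ω₀/(2π) = 5299 Hz.

f₀ = 5299 Hz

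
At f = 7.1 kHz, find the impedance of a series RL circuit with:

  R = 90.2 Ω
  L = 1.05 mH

Step 1 — Angular frequency: ω = 2π·f = 2π·7100 = 4.461e+04 rad/s.
Step 2 — Component impedances:
  R: Z = R = 90.2 Ω
  L: Z = jωL = j·4.461e+04·0.00105 = 0 + j46.84 Ω
Step 3 — Series combination: Z_total = R + L = 90.2 + j46.84 Ω = 101.6∠27.4° Ω.

Z = 90.2 + j46.84 Ω = 101.6∠27.4° Ω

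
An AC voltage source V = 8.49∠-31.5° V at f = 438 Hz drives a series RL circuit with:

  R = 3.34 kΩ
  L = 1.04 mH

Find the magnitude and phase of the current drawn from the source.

Step 1 — Angular frequency: ω = 2π·f = 2π·438 = 2752 rad/s.
Step 2 — Component impedances:
  R: Z = R = 3340 Ω
  L: Z = jωL = j·2752·0.00104 = 0 + j2.862 Ω
Step 3 — Series combination: Z_total = R + L = 3340 + j2.862 Ω = 3340∠0.0° Ω.
Step 4 — Source phasor: V = 8.49∠-31.5° V = 7.239 - j4.436 V.
Step 5 — Ohm's law: I = V / Z_total = (7.239 - j4.436) / (3340 + j2.862) = 0.002166 - j0.00133 A.
Step 6 — Convert to polar: |I| = 0.002542 A, ∠I = -31.5°.

I = 0.002542∠-31.5° A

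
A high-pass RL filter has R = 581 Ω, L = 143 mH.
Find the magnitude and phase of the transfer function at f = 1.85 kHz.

Step 1 — Angular frequency: ω = 2π·1850 = 1.162e+04 rad/s.
Step 2 — Transfer function: H(jω) = jωL/(R + jωL).
Step 3 — Numerator jωL = j·1662; denominator R + jωL = 581 + j1662.
Step 4 — H = 0.8911 + j0.3115.
Step 5 — Magnitude: |H| = 0.944 (-0.5 dB); phase: φ = 19.3°.

|H| = 0.944 (-0.5 dB), φ = 19.3°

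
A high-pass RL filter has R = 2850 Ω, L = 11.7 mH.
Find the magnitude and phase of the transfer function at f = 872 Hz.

Step 1 — Angular frequency: ω = 2π·872 = 5479 rad/s.
Step 2 — Transfer function: H(jω) = jωL/(R + jωL).
Step 3 — Numerator jωL = j·64.1; denominator R + jωL = 2850 + j64.1.
Step 4 — H = 0.0005057 + j0.02248.
Step 5 — Magnitude: |H| = 0.02249 (-33.0 dB); phase: φ = 88.7°.

|H| = 0.02249 (-33.0 dB), φ = 88.7°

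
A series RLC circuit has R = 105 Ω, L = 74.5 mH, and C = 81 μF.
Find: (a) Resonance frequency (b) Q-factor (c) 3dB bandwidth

Step 1 — Resonance condition Im(Z)=0 gives ω₀ = 1/√(LC).
Step 2 — ω₀ = 1/√(0.0745·8.1e-05) = 407.1 rad/s.
Step 3 — f₀ = ω₀/(2π) = 64.79 Hz.
Step 4 — Series Q: Q = ω₀L/R = 407.1·0.0745/105 = 0.2888.
Step 5 — 3dB bandwidth: Δω = ω₀/Q = 1409 rad/s; BW = Δω/(2π) = 224.3 Hz.

(a) f₀ = 64.79 Hz  (b) Q = 0.2888  (c) BW = 224.3 Hz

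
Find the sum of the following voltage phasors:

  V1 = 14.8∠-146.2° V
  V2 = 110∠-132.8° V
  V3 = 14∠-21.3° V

Step 1 — Convert each phasor to rectangular form:
  V1 = 14.8·(cos(-146.2°) + j·sin(-146.2°)) = -12.3 - j8.233 V
  V2 = 110·(cos(-132.8°) + j·sin(-132.8°)) = -74.74 - j80.71 V
  V3 = 14·(cos(-21.3°) + j·sin(-21.3°)) = 13.04 - j5.086 V
Step 2 — Sum components: V_total = -73.99 - j94.03 V.
Step 3 — Convert to polar: |V_total| = 119.7 V, ∠V_total = -128.2°.

V_total = 119.7∠-128.2° V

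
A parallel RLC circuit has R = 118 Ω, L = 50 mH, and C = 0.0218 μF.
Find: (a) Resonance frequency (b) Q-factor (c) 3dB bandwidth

Step 1 — Resonance: ω₀ = 1/√(LC) = 1/√(0.05·2.18e-08) = 3.029e+04 rad/s.
Step 2 — f₀ = ω₀/(2π) = 4821 Hz.
Step 3 — Parallel Q: Q = R/(ω₀L) = 118/(3.029e+04·0.05) = 0.07792.
Step 4 — Bandwidth: Δω = ω₀/Q = 3.887e+05 rad/s; BW = Δω/(2π) = 6.187e+04 Hz.

(a) f₀ = 4821 Hz  (b) Q = 0.07792  (c) BW = 6.187e+04 Hz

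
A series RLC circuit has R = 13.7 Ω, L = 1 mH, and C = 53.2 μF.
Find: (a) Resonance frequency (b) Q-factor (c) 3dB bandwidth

Step 1 — Resonance: ω₀ = 1/√(LC) = 1/√(0.001·5.32e-05) = 4336 rad/s.
Step 2 — f₀ = ω₀/(2π) = 690 Hz.
Step 3 — Series Q: Q = ω₀L/R = 4336·0.001/13.7 = 0.3165.
Step 4 — Bandwidth: Δω = ω₀/Q = 1.37e+04 rad/s; BW = Δω/(2π) = 2180 Hz.

(a) f₀ = 690 Hz  (b) Q = 0.3165  (c) BW = 2180 Hz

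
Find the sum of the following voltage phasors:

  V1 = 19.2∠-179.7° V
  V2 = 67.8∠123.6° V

Step 1 — Convert each phasor to rectangular form:
  V1 = 19.2·(cos(-179.7°) + j·sin(-179.7°)) = -19.2 - j0.1005 V
  V2 = 67.8·(cos(123.6°) + j·sin(123.6°)) = -37.52 + j56.47 V
Step 2 — Sum components: V_total = -56.72 + j56.37 V.
Step 3 — Convert to polar: |V_total| = 79.97 V, ∠V_total = 135.2°.

V_total = 79.97∠135.2° V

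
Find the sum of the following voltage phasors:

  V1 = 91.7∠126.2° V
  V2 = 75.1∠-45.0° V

Step 1 — Convert each phasor to rectangular form:
  V1 = 91.7·(cos(126.2°) + j·sin(126.2°)) = -54.16 + j74 V
  V2 = 75.1·(cos(-45.0°) + j·sin(-45.0°)) = 53.1 - j53.1 V
Step 2 — Sum components: V_total = -1.055 + j20.89 V.
Step 3 — Convert to polar: |V_total| = 20.92 V, ∠V_total = 92.9°.

V_total = 20.92∠92.9° V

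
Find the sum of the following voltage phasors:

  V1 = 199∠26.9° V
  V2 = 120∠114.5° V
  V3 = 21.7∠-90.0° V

Step 1 — Convert each phasor to rectangular form:
  V1 = 199·(cos(26.9°) + j·sin(26.9°)) = 177.5 + j90.03 V
  V2 = 120·(cos(114.5°) + j·sin(114.5°)) = -49.76 + j109.2 V
  V3 = 21.7·(cos(-90.0°) + j·sin(-90.0°)) = 0 - j21.7 V
Step 2 — Sum components: V_total = 127.7 + j177.5 V.
Step 3 — Convert to polar: |V_total| = 218.7 V, ∠V_total = 54.3°.

V_total = 218.7∠54.3° V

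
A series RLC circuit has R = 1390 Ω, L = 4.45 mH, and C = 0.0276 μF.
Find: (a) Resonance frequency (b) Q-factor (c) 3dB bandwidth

Step 1 — Resonance condition Im(Z)=0 gives ω₀ = 1/√(LC).
Step 2 — ω₀ = 1/√(0.00445·2.76e-08) = 9.023e+04 rad/s.
Step 3 — f₀ = ω₀/(2π) = 1.436e+04 Hz.
Step 4 — Series Q: Q = ω₀L/R = 9.023e+04·0.00445/1390 = 0.2889.
Step 5 — 3dB bandwidth: Δω = ω₀/Q = 3.124e+05 rad/s; BW = Δω/(2π) = 4.971e+04 Hz.

(a) f₀ = 1.436e+04 Hz  (b) Q = 0.2889  (c) BW = 4.971e+04 Hz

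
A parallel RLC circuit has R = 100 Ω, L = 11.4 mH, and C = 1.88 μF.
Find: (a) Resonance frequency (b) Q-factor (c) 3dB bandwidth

Step 1 — Resonance: ω₀ = 1/√(LC) = 1/√(0.0114·1.88e-06) = 6831 rad/s.
Step 2 — f₀ = ω₀/(2π) = 1087 Hz.
Step 3 — Parallel Q: Q = R/(ω₀L) = 100/(6831·0.0114) = 1.284.
Step 4 — Bandwidth: Δω = ω₀/Q = 5319 rad/s; BW = Δω/(2π) = 846.6 Hz.

(a) f₀ = 1087 Hz  (b) Q = 1.284  (c) BW = 846.6 Hz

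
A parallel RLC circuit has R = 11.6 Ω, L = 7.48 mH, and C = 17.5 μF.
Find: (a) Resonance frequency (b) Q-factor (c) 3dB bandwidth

Step 1 — Resonance: ω₀ = 1/√(LC) = 1/√(0.00748·1.75e-05) = 2764 rad/s.
Step 2 — f₀ = ω₀/(2π) = 439.9 Hz.
Step 3 — Parallel Q: Q = R/(ω₀L) = 11.6/(2764·0.00748) = 0.5611.
Step 4 — Bandwidth: Δω = ω₀/Q = 4926 rad/s; BW = Δω/(2π) = 784 Hz.

(a) f₀ = 439.9 Hz  (b) Q = 0.5611  (c) BW = 784 Hz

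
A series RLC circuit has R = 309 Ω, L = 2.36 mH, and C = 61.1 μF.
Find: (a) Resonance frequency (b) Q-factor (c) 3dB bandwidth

Step 1 — Resonance: ω₀ = 1/√(LC) = 1/√(0.00236·6.11e-05) = 2633 rad/s.
Step 2 — f₀ = ω₀/(2π) = 419.1 Hz.
Step 3 — Series Q: Q = ω₀L/R = 2633·0.00236/309 = 0.02011.
Step 4 — Bandwidth: Δω = ω₀/Q = 1.309e+05 rad/s; BW = Δω/(2π) = 2.084e+04 Hz.

(a) f₀ = 419.1 Hz  (b) Q = 0.02011  (c) BW = 2.084e+04 Hz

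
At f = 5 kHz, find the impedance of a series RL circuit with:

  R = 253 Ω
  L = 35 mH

Step 1 — Angular frequency: ω = 2π·f = 2π·5000 = 3.142e+04 rad/s.
Step 2 — Component impedances:
  R: Z = R = 253 Ω
  L: Z = jωL = j·3.142e+04·0.035 = 0 + j1100 Ω
Step 3 — Series combination: Z_total = R + L = 253 + j1100 Ω = 1128∠77.0° Ω.

Z = 253 + j1100 Ω = 1128∠77.0° Ω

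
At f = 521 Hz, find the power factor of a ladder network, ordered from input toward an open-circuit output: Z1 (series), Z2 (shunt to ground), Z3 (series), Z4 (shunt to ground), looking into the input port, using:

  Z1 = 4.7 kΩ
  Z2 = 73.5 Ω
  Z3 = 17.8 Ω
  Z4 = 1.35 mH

Step 1 — Angular frequency: ω = 2π·f = 2π·521 = 3274 rad/s.
Step 2 — Component impedances:
  Z1: Z = R = 4700 Ω
  Z2: Z = R = 73.5 Ω
  Z3: Z = R = 17.8 Ω
  Z4: Z = jωL = j·3274·0.00135 = 0 + j4.419 Ω
Step 3 — Ladder network (open output): work backward from the far end, alternating series and parallel combinations. Z_in = 4714 + j2.857 Ω = 4714∠0.0° Ω.
Step 4 — Power factor: PF = cos(φ) = Re(Z)/|Z| = 4714/4714 = 1.
Step 5 — Type: Im(Z) = 2.857 ⇒ lagging (phase φ = 0.0°).

PF = 1 (lagging, φ = 0.0°)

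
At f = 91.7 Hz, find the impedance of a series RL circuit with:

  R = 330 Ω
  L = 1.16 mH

Step 1 — Angular frequency: ω = 2π·f = 2π·91.7 = 576.2 rad/s.
Step 2 — Component impedances:
  R: Z = R = 330 Ω
  L: Z = jωL = j·576.2·0.00116 = 0 + j0.6684 Ω
Step 3 — Series combination: Z_total = R + L = 330 + j0.6684 Ω = 330∠0.1° Ω.

Z = 330 + j0.6684 Ω = 330∠0.1° Ω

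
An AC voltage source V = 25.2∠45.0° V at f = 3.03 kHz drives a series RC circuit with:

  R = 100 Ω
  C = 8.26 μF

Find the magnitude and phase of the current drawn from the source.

Step 1 — Angular frequency: ω = 2π·f = 2π·3030 = 1.904e+04 rad/s.
Step 2 — Component impedances:
  R: Z = R = 100 Ω
  C: Z = 1/(jωC) = -j/(ω·C) = 0 - j6.359 Ω
Step 3 — Series combination: Z_total = R + C = 100 - j6.359 Ω = 100.2∠-3.6° Ω.
Step 4 — Source phasor: V = 25.2∠45.0° V = 17.82 + j17.82 V.
Step 5 — Ohm's law: I = V / Z_total = (17.82 + j17.82) / (100 - j6.359) = 0.1662 + j0.1888 A.
Step 6 — Convert to polar: |I| = 0.2515 A, ∠I = 48.6°.

I = 0.2515∠48.6° A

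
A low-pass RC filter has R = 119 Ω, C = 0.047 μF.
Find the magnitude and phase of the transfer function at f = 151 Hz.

Step 1 — Angular frequency: ω = 2π·151 = 948.8 rad/s.
Step 2 — Transfer function: H(jω) = 1/(1 + jωRC).
Step 3 — Denominator: 1 + jωRC = 1 + j·948.8·119·4.7e-08 = 1 + j0.005306.
Step 4 — H = 1 - j0.005306.
Step 5 — Magnitude: |H| = 1 (-0.0 dB); phase: φ = -0.3°.

|H| = 1 (-0.0 dB), φ = -0.3°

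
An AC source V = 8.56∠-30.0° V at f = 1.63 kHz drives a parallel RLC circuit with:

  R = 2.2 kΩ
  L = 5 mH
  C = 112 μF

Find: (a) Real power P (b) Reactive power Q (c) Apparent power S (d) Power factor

Step 1 — Angular frequency: ω = 2π·f = 2π·1630 = 1.024e+04 rad/s.
Step 2 — Component impedances:
  R: Z = R = 2200 Ω
  L: Z = jωL = j·1.024e+04·0.005 = 0 + j51.21 Ω
  C: Z = 1/(jωC) = -j/(ω·C) = 0 - j0.8718 Ω
Step 3 — Parallel combination: 1/Z_total = 1/R + 1/L + 1/C; Z_total = 0.0003575 - j0.8869 Ω = 0.8869∠-90.0° Ω.
Step 4 — Source phasor: V = 8.56∠-30.0° V = 7.413 - j4.28 V.
Step 5 — Current: I = V / Z = 4.829 + j8.357 A = 9.652∠60.0° A.
Step 6 — Complex power: S = V·I* = 0.03331 - j82.62 VA.
Step 7 — Real power: P = Re(S) = 0.03331 W.
Step 8 — Reactive power: Q = Im(S) = -82.62 VAR.
Step 9 — Apparent power: |S| = 82.62 VA.
Step 10 — Power factor: PF = P/|S| = 0.0004031 (leading).

(a) P = 0.03331 W  (b) Q = -82.62 VAR  (c) S = 82.62 VA  (d) PF = 0.0004031 (leading)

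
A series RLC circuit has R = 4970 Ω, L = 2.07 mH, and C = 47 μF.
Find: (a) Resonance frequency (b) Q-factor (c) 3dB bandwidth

Step 1 — Resonance: ω₀ = 1/√(LC) = 1/√(0.00207·4.7e-05) = 3206 rad/s.
Step 2 — f₀ = ω₀/(2π) = 510.3 Hz.
Step 3 — Series Q: Q = ω₀L/R = 3206·0.00207/4970 = 0.001335.
Step 4 — Bandwidth: Δω = ω₀/Q = 2.401e+06 rad/s; BW = Δω/(2π) = 3.821e+05 Hz.

(a) f₀ = 510.3 Hz  (b) Q = 0.001335  (c) BW = 3.821e+05 Hz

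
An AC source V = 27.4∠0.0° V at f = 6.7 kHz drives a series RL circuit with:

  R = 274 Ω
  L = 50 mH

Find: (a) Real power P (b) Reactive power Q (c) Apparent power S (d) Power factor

Step 1 — Angular frequency: ω = 2π·f = 2π·6700 = 4.21e+04 rad/s.
Step 2 — Component impedances:
  R: Z = R = 274 Ω
  L: Z = jωL = j·4.21e+04·0.05 = 0 + j2105 Ω
Step 3 — Series combination: Z_total = R + L = 274 + j2105 Ω = 2123∠82.6° Ω.
Step 4 — Source phasor: V = 27.4∠0.0° V = 27.4 V.
Step 5 — Current: I = V / Z = 0.001666 - j0.0128 A = 0.01291∠-82.6° A.
Step 6 — Complex power: S = V·I* = 0.04566 + j0.3507 VA.
Step 7 — Real power: P = Re(S) = 0.04566 W.
Step 8 — Reactive power: Q = Im(S) = 0.3507 VAR.
Step 9 — Apparent power: |S| = 0.3537 VA.
Step 10 — Power factor: PF = P/|S| = 0.1291 (lagging).

(a) P = 0.04566 W  (b) Q = 0.3507 VAR  (c) S = 0.3537 VA  (d) PF = 0.1291 (lagging)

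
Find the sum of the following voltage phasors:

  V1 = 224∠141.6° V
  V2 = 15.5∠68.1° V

Step 1 — Convert each phasor to rectangular form:
  V1 = 224·(cos(141.6°) + j·sin(141.6°)) = -175.5 + j139.1 V
  V2 = 15.5·(cos(68.1°) + j·sin(68.1°)) = 5.781 + j14.38 V
Step 2 — Sum components: V_total = -169.8 + j153.5 V.
Step 3 — Convert to polar: |V_total| = 228.9 V, ∠V_total = 137.9°.

V_total = 228.9∠137.9° V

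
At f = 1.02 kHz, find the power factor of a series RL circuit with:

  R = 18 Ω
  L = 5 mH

Step 1 — Angular frequency: ω = 2π·f = 2π·1020 = 6409 rad/s.
Step 2 — Component impedances:
  R: Z = R = 18 Ω
  L: Z = jωL = j·6409·0.005 = 0 + j32.04 Ω
Step 3 — Series combination: Z_total = R + L = 18 + j32.04 Ω = 36.75∠60.7° Ω.
Step 4 — Power factor: PF = cos(φ) = Re(Z)/|Z| = 18/36.754 = 0.4897.
Step 5 — Type: Im(Z) = 32.04 ⇒ lagging (phase φ = 60.7°).

PF = 0.4897 (lagging, φ = 60.7°)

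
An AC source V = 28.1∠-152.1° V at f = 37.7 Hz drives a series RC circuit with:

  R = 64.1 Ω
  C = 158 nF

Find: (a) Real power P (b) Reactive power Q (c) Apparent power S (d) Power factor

Step 1 — Angular frequency: ω = 2π·f = 2π·37.7 = 236.9 rad/s.
Step 2 — Component impedances:
  R: Z = R = 64.1 Ω
  C: Z = 1/(jωC) = -j/(ω·C) = 0 - j2.672e+04 Ω
Step 3 — Series combination: Z_total = R + C = 64.1 - j2.672e+04 Ω = 2.672e+04∠-89.9° Ω.
Step 4 — Source phasor: V = 28.1∠-152.1° V = -24.83 - j13.15 V.
Step 5 — Current: I = V / Z = 0.0004899 - j0.0009306 A = 0.001052∠-62.2° A.
Step 6 — Complex power: S = V·I* = 7.09e-05 - j0.02955 VA.
Step 7 — Real power: P = Re(S) = 7.09e-05 W.
Step 8 — Reactive power: Q = Im(S) = -0.02955 VAR.
Step 9 — Apparent power: |S| = 0.02955 VA.
Step 10 — Power factor: PF = P/|S| = 0.002399 (leading).

(a) P = 7.09e-05 W  (b) Q = -0.02955 VAR  (c) S = 0.02955 VA  (d) PF = 0.002399 (leading)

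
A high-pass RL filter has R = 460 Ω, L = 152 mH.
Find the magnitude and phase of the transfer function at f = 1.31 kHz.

Step 1 — Angular frequency: ω = 2π·1310 = 8231 rad/s.
Step 2 — Transfer function: H(jω) = jωL/(R + jωL).
Step 3 — Numerator jωL = j·1251; denominator R + jωL = 460 + j1251.
Step 4 — H = 0.8809 + j0.3239.
Step 5 — Magnitude: |H| = 0.9386 (-0.6 dB); phase: φ = 20.2°.

|H| = 0.9386 (-0.6 dB), φ = 20.2°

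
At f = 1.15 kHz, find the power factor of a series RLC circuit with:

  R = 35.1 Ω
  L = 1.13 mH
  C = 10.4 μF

Step 1 — Angular frequency: ω = 2π·f = 2π·1150 = 7226 rad/s.
Step 2 — Component impedances:
  R: Z = R = 35.1 Ω
  L: Z = jωL = j·7226·0.00113 = 0 + j8.165 Ω
  C: Z = 1/(jωC) = -j/(ω·C) = 0 - j13.31 Ω
Step 3 — Series combination: Z_total = R + L + C = 35.1 - j5.142 Ω = 35.47∠-8.3° Ω.
Step 4 — Power factor: PF = cos(φ) = Re(Z)/|Z| = 35.1/35.475 = 0.9894.
Step 5 — Type: Im(Z) = -5.142 ⇒ leading (phase φ = -8.3°).

PF = 0.9894 (leading, φ = -8.3°)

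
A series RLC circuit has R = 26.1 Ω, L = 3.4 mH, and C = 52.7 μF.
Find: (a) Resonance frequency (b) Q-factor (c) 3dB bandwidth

Step 1 — Resonance: ω₀ = 1/√(LC) = 1/√(0.0034·5.27e-05) = 2362 rad/s.
Step 2 — f₀ = ω₀/(2π) = 376 Hz.
Step 3 — Series Q: Q = ω₀L/R = 2362·0.0034/26.1 = 0.3077.
Step 4 — Bandwidth: Δω = ω₀/Q = 7676 rad/s; BW = Δω/(2π) = 1222 Hz.

(a) f₀ = 376 Hz  (b) Q = 0.3077  (c) BW = 1222 Hz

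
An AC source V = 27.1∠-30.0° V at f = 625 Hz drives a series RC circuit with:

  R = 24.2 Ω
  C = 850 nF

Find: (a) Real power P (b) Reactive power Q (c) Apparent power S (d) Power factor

Step 1 — Angular frequency: ω = 2π·f = 2π·625 = 3927 rad/s.
Step 2 — Component impedances:
  R: Z = R = 24.2 Ω
  C: Z = 1/(jωC) = -j/(ω·C) = 0 - j299.6 Ω
Step 3 — Series combination: Z_total = R + C = 24.2 - j299.6 Ω = 300.6∠-85.4° Ω.
Step 4 — Source phasor: V = 27.1∠-30.0° V = 23.47 - j13.55 V.
Step 5 — Current: I = V / Z = 0.05122 + j0.0742 A = 0.09016∠55.4° A.
Step 6 — Complex power: S = V·I* = 0.1967 - j2.436 VA.
Step 7 — Real power: P = Re(S) = 0.1967 W.
Step 8 — Reactive power: Q = Im(S) = -2.436 VAR.
Step 9 — Apparent power: |S| = 2.443 VA.
Step 10 — Power factor: PF = P/|S| = 0.08052 (leading).

(a) P = 0.1967 W  (b) Q = -2.436 VAR  (c) S = 2.443 VA  (d) PF = 0.08052 (leading)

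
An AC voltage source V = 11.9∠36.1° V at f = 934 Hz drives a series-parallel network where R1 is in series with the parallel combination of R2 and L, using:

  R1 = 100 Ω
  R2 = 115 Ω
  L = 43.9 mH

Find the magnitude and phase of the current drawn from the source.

Step 1 — Angular frequency: ω = 2π·f = 2π·934 = 5868 rad/s.
Step 2 — Component impedances:
  R1: Z = R = 100 Ω
  R2: Z = R = 115 Ω
  L: Z = jωL = j·5868·0.0439 = 0 + j257.6 Ω
Step 3 — Parallel branch: R2 || L = 1/(1/R2 + 1/L) = 95.89 + j42.8 Ω.
Step 4 — Series with R1: Z_total = R1 + (R2 || L) = 195.9 + j42.8 Ω = 200.5∠12.3° Ω.
Step 5 — Source phasor: V = 11.9∠36.1° V = 9.615 + j7.011 V.
Step 6 — Ohm's law: I = V / Z_total = (9.615 + j7.011) / (195.9 + j42.8) = 0.05431 + j0.02392 A.
Step 7 — Convert to polar: |I| = 0.05935 A, ∠I = 23.8°.

I = 0.05935∠23.8° A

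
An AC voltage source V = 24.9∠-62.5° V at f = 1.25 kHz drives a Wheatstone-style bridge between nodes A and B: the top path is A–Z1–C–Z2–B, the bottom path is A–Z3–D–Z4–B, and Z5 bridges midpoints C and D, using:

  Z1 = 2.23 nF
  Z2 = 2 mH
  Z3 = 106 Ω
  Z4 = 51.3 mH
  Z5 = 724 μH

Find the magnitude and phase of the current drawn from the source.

Step 1 — Angular frequency: ω = 2π·f = 2π·1250 = 7854 rad/s.
Step 2 — Component impedances:
  Z1: Z = 1/(jωC) = -j/(ω·C) = 0 - j5.71e+04 Ω
  Z2: Z = jωL = j·7854·0.002 = 0 + j15.71 Ω
  Z3: Z = R = 106 Ω
  Z4: Z = jωL = j·7854·0.0513 = 0 + j402.9 Ω
  Z5: Z = jωL = j·7854·0.000724 = 0 + j5.686 Ω
Step 3 — Bridge requires nodal analysis (the Z5 bridge couples midpoints C and D, so the two paths cannot be reduced to a simple series/parallel combination). Setting node B to ground and injecting 1 A at node A, the 3-node admittance system at A, C, D solves to V_A = Z_AB = 106 + j20.12 Ω = 107.9∠10.7° Ω.
Step 4 — Source phasor: V = 24.9∠-62.5° V = 11.5 - j22.09 V.
Step 5 — Ohm's law: I = V / Z_total = (11.5 - j22.09) / (106 + j20.12) = 0.06652 - j0.2209 A.
Step 6 — Convert to polar: |I| = 0.2307 A, ∠I = -73.2°.

I = 0.2307∠-73.2° A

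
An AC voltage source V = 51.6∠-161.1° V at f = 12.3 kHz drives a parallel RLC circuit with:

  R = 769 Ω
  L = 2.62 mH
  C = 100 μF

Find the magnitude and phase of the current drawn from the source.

Step 1 — Angular frequency: ω = 2π·f = 2π·1.23e+04 = 7.728e+04 rad/s.
Step 2 — Component impedances:
  R: Z = R = 769 Ω
  L: Z = jωL = j·7.728e+04·0.00262 = 0 + j202.5 Ω
  C: Z = 1/(jωC) = -j/(ω·C) = 0 - j0.1294 Ω
Step 3 — Parallel combination: 1/Z_total = 1/R + 1/L + 1/C; Z_total = 2.18e-05 - j0.1295 Ω = 0.1295∠-90.0° Ω.
Step 4 — Source phasor: V = 51.6∠-161.1° V = -48.82 - j16.71 V.
Step 5 — Ohm's law: I = V / Z_total = (-48.82 - j16.71) / (2.18e-05 - j0.1295) = 129 - j377.1 A.
Step 6 — Convert to polar: |I| = 398.5 A, ∠I = -71.1°.

I = 398.5∠-71.1° A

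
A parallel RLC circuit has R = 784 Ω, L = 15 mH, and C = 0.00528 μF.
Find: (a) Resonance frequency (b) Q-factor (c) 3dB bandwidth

Step 1 — Resonance: ω₀ = 1/√(LC) = 1/√(0.015·5.28e-09) = 1.124e+05 rad/s.
Step 2 — f₀ = ω₀/(2π) = 1.788e+04 Hz.
Step 3 — Parallel Q: Q = R/(ω₀L) = 784/(1.124e+05·0.015) = 0.4651.
Step 4 — Bandwidth: Δω = ω₀/Q = 2.416e+05 rad/s; BW = Δω/(2π) = 3.845e+04 Hz.

(a) f₀ = 1.788e+04 Hz  (b) Q = 0.4651  (c) BW = 3.845e+04 Hz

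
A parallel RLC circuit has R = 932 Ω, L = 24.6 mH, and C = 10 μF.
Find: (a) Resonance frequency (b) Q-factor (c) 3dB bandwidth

Step 1 — Resonance: ω₀ = 1/√(LC) = 1/√(0.0246·1e-05) = 2016 rad/s.
Step 2 — f₀ = ω₀/(2π) = 320.9 Hz.
Step 3 — Parallel Q: Q = R/(ω₀L) = 932/(2016·0.0246) = 18.79.
Step 4 — Bandwidth: Δω = ω₀/Q = 107.3 rad/s; BW = Δω/(2π) = 17.08 Hz.

(a) f₀ = 320.9 Hz  (b) Q = 18.79  (c) BW = 17.08 Hz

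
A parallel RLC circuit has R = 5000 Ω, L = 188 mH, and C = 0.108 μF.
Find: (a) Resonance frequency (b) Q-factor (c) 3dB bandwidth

Step 1 — Resonance: ω₀ = 1/√(LC) = 1/√(0.188·1.08e-07) = 7018 rad/s.
Step 2 — f₀ = ω₀/(2π) = 1117 Hz.
Step 3 — Parallel Q: Q = R/(ω₀L) = 5000/(7018·0.188) = 3.79.
Step 4 — Bandwidth: Δω = ω₀/Q = 1852 rad/s; BW = Δω/(2π) = 294.7 Hz.

(a) f₀ = 1117 Hz  (b) Q = 3.79  (c) BW = 294.7 Hz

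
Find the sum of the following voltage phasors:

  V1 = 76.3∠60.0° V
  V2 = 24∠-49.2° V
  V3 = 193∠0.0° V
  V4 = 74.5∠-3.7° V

Step 1 — Convert each phasor to rectangular form:
  V1 = 76.3·(cos(60.0°) + j·sin(60.0°)) = 38.15 + j66.08 V
  V2 = 24·(cos(-49.2°) + j·sin(-49.2°)) = 15.68 - j18.17 V
  V3 = 193·(cos(0.0°) + j·sin(0.0°)) = 193 V
  V4 = 74.5·(cos(-3.7°) + j·sin(-3.7°)) = 74.34 - j4.808 V
Step 2 — Sum components: V_total = 321.2 + j43.1 V.
Step 3 — Convert to polar: |V_total| = 324.1 V, ∠V_total = 7.6°.

V_total = 324.1∠7.6° V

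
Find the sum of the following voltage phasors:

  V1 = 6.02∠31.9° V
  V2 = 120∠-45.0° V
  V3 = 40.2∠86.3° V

Step 1 — Convert each phasor to rectangular form:
  V1 = 6.02·(cos(31.9°) + j·sin(31.9°)) = 5.111 + j3.181 V
  V2 = 120·(cos(-45.0°) + j·sin(-45.0°)) = 84.85 - j84.85 V
  V3 = 40.2·(cos(86.3°) + j·sin(86.3°)) = 2.594 + j40.12 V
Step 2 — Sum components: V_total = 92.56 - j41.56 V.
Step 3 — Convert to polar: |V_total| = 101.5 V, ∠V_total = -24.2°.

V_total = 101.5∠-24.2° V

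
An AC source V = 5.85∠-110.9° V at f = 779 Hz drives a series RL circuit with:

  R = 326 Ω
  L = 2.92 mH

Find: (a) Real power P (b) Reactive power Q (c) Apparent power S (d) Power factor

Step 1 — Angular frequency: ω = 2π·f = 2π·779 = 4895 rad/s.
Step 2 — Component impedances:
  R: Z = R = 326 Ω
  L: Z = jωL = j·4895·0.00292 = 0 + j14.29 Ω
Step 3 — Series combination: Z_total = R + L = 326 + j14.29 Ω = 326.3∠2.5° Ω.
Step 4 — Source phasor: V = 5.85∠-110.9° V = -2.087 - j5.465 V.
Step 5 — Current: I = V / Z = -0.007123 - j0.01645 A = 0.01793∠-113.4° A.
Step 6 — Complex power: S = V·I* = 0.1048 + j0.004593 VA.
Step 7 — Real power: P = Re(S) = 0.1048 W.
Step 8 — Reactive power: Q = Im(S) = 0.004593 VAR.
Step 9 — Apparent power: |S| = 0.1049 VA.
Step 10 — Power factor: PF = P/|S| = 0.999 (lagging).

(a) P = 0.1048 W  (b) Q = 0.004593 VAR  (c) S = 0.1049 VA  (d) PF = 0.999 (lagging)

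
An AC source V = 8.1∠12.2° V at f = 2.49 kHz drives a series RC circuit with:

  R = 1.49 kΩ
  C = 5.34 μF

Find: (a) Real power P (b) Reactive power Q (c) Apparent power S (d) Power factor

Step 1 — Angular frequency: ω = 2π·f = 2π·2490 = 1.565e+04 rad/s.
Step 2 — Component impedances:
  R: Z = R = 1490 Ω
  C: Z = 1/(jωC) = -j/(ω·C) = 0 - j11.97 Ω
Step 3 — Series combination: Z_total = R + C = 1490 - j11.97 Ω = 1490∠-0.5° Ω.
Step 4 — Source phasor: V = 8.1∠12.2° V = 7.917 + j1.712 V.
Step 5 — Current: I = V / Z = 0.005304 + j0.001191 A = 0.005436∠12.7° A.
Step 6 — Complex power: S = V·I* = 0.04403 - j0.0003537 VA.
Step 7 — Real power: P = Re(S) = 0.04403 W.
Step 8 — Reactive power: Q = Im(S) = -0.0003537 VAR.
Step 9 — Apparent power: |S| = 0.04403 VA.
Step 10 — Power factor: PF = P/|S| = 1 (leading).

(a) P = 0.04403 W  (b) Q = -0.0003537 VAR  (c) S = 0.04403 VA  (d) PF = 1 (leading)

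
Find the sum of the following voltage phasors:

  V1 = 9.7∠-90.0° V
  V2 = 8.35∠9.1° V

Step 1 — Convert each phasor to rectangular form:
  V1 = 9.7·(cos(-90.0°) + j·sin(-90.0°)) = 0 - j9.7 V
  V2 = 8.35·(cos(9.1°) + j·sin(9.1°)) = 8.245 + j1.321 V
Step 2 — Sum components: V_total = 8.245 - j8.379 V.
Step 3 — Convert to polar: |V_total| = 11.76 V, ∠V_total = -45.5°.

V_total = 11.76∠-45.5° V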